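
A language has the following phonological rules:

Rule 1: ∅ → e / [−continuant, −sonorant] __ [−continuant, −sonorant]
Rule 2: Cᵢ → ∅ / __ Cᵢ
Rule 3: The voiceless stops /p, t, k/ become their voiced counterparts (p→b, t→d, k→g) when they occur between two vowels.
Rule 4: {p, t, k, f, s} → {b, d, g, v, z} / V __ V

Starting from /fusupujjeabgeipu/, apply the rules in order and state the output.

fuzubujeabegeibu

Rule 1 (stop-cluster e-epenthesis): /b/ and /g/ form a stop–stop cluster, so [e] is inserted between them. /fusupujjeabgeipu/ → fusupujjeabegeipu.
Rule 2 (degemination): /jj/ is a geminate; the first /j/ deletes. /fusupujjeabegeipu/ → fusupujeabegeipu.
Rule 3 (intervocalic voicing): /p/ is a voiceless stop between vowels /u/ and /u/, so it voices to [b]. /p/ is a voiceless stop between vowels /i/ and /u/, so it voices to [b]. /fusupujeabegeipu/ → fusubujeabegeibu.
Rule 4 (intervocalic voicing): /s/ is a voiceless obstruent between vowels /u/ and /u/, so it voices to [z]. /fusubujeabegeibu/ → fuzubujeabegeibu.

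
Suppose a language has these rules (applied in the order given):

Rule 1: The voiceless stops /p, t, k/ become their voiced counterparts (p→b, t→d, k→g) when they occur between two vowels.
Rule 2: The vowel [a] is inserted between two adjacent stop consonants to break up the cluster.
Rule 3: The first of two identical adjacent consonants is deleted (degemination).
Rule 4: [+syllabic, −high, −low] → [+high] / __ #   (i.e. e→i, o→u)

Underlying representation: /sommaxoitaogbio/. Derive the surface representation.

Rule 1 (intervocalic voicing): /t/ is a voiceless stop between vowels /i/ and /a/, so it voices to [d]. /sommaxoitaogbio/ → sommaxoidaogbio.
Rule 2 (stop-cluster a-epenthesis): /g/ and /b/ form a stop–stop cluster, so [a] is inserted between them. /sommaxoidaogbio/ → sommaxoidaogabio.
Rule 3 (degemination): /mm/ is a geminate; the first /m/ deletes. /sommaxoidaogabio/ → somaxoidaogabio.
Rule 4 (final vowel raising): /o/ is a mid vowel in word-final position, so it raises to [u]. /somaxoidaogabio/ → somaxoidaogabiu.

somaxoidaogabiu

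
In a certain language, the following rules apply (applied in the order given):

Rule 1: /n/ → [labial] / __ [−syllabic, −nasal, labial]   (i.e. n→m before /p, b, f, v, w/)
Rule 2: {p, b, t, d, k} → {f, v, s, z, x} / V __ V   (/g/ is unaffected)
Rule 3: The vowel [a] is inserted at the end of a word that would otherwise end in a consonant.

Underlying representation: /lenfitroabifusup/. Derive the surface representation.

Rule 1 (nasal place assimilation): /n/ precedes the labial consonant /f/, so it assimilates in place to [m]. /lenfitroabifusup/ → lemfitroabifusup.
Rule 2 (intervocalic spirantization): /b/ is a stop between vowels /a/ and /i/, so it spirantizes to the fricative [v]. /lemfitroabifusup/ → lemfitroavifusup.
Rule 3 (final a-epenthesis): the form ends in the consonant /p/, so [a] is inserted word-finally. /lemfitroavifusup/ → lemfitroavifusupa.

lemfitroavifusupa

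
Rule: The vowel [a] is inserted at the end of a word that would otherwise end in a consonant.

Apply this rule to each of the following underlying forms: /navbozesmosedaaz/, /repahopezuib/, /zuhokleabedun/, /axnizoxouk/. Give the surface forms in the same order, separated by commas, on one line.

navbozesmosedaaza, repahopezuiba, zuhokleabeduna, axnizoxouka

/navbozesmosedaaz/: the form ends in the consonant /z/, so [a] is inserted word-finally. → [navbozesmosedaaza].
/repahopezuib/: the form ends in the consonant /b/, so [a] is inserted word-finally. → [repahopezuiba].
/zuhokleabedun/: the form ends in the consonant /n/, so [a] is inserted word-finally. → [zuhokleabeduna].
/axnizoxouk/: the form ends in the consonant /k/, so [a] is inserted word-finally. → [axnizoxouka].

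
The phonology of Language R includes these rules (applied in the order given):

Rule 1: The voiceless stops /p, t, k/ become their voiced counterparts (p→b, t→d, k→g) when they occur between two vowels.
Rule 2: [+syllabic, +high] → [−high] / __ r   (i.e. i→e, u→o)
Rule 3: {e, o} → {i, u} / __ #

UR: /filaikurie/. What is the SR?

Rule 1 (intervocalic voicing): /k/ is a voiceless stop between vowels /i/ and /u/, so it voices to [g]. /filaikurie/ → filaigurie.
Rule 2 (pre-rhotic lowering): /u/ is a high vowel immediately before /r/, so it lowers to [o]. /filaigurie/ → filaigorie.
Rule 3 (final vowel raising): /e/ is a mid vowel in word-final position, so it raises to [i]. /filaigorie/ → filaigorii.

filaigorii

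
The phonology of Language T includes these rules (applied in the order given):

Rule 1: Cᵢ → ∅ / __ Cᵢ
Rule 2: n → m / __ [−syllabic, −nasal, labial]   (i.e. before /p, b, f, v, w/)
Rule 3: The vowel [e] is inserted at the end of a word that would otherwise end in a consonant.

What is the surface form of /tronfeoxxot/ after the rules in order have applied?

tromfeoxote

Rule 1 (degemination): /xx/ is a geminate; the first /x/ deletes. /tronfeoxxot/ → tronfeoxot.
Rule 2 (nasal place assimilation): /n/ precedes the labial consonant /f/, so it assimilates in place to [m]. /tronfeoxot/ → tromfeoxot.
Rule 3 (final e-epenthesis): the form ends in the consonant /t/, so [e] is inserted word-finally. /tromfeoxot/ → tromfeoxote.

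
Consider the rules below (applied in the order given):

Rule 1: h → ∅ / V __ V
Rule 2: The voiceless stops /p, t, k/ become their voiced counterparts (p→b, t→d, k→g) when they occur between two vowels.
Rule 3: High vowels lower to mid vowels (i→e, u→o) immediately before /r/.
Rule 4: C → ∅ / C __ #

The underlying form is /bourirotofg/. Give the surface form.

boorerodof

Rule 1 (intervocalic h-deletion): no segment meets the environment; /bourirotofg/ is unchanged.
Rule 2 (intervocalic voicing): /t/ is a voiceless stop between vowels /o/ and /o/, so it voices to [d]. /bourirotofg/ → bourirodofg.
Rule 3 (pre-rhotic lowering): /u/ is a high vowel immediately before /r/, so it lowers to [o]. /i/ is a high vowel immediately before /r/, so it lowers to [e]. /bourirodofg/ → boorerodofg.
Rule 4 (final cluster simplification): /g/ is the second consonant of a word-final cluster /fg/, so it deletes. /boorerodofg/ → boorerodof.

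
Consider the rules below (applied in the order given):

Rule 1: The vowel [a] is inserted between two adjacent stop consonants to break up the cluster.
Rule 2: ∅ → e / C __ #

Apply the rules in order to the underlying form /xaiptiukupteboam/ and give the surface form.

Rule 1 (stop-cluster a-epenthesis): /p/ and /t/ form a stop–stop cluster, so [a] is inserted between them. /p/ and /t/ form a stop–stop cluster, so [a] is inserted between them. /xaiptiukupteboam/ → xaipatiukupateboam.
Rule 2 (final e-epenthesis): the form ends in the consonant /m/, so [e] is inserted word-finally. /xaipatiukupateboam/ → xaipatiukupateboame.

xaipatiukupateboame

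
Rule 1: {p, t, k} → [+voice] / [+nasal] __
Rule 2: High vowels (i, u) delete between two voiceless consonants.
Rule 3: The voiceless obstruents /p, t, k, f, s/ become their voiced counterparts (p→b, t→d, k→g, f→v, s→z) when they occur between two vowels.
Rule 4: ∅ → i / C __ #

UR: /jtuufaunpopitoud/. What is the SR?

Rule 1 (post-nasal voicing): /p/ is a voiceless stop immediately after the nasal /n/, so it voices to [b]. /jtuufaunpopitoud/ → jtuufaunbopitoud.
Rule 2 (high vowel syncope): /i/ is a high vowel flanked by voiceless consonants /p/ and /t/, so it deletes. /jtuufaunbopitoud/ → jtuufaunboptoud.
Rule 3 (intervocalic voicing): /f/ is a voiceless obstruent between vowels /u/ and /a/, so it voices to [v]. /jtuufaunboptoud/ → jtuuvaunboptoud.
Rule 4 (final i-epenthesis): the form ends in the consonant /d/, so [i] is inserted word-finally. /jtuuvaunboptoud/ → jtuuvaunboptoudi.

jtuuvaunboptoudi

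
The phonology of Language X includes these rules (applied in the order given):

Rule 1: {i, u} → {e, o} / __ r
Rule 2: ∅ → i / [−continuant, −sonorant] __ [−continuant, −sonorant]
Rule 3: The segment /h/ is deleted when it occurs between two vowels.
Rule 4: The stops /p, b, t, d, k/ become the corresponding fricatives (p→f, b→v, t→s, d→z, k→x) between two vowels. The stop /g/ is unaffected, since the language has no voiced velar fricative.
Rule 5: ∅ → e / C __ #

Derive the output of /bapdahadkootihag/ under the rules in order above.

Rule 1 (pre-rhotic lowering): no segment meets the environment; /bapdahadkootihag/ is unchanged.
Rule 2 (stop-cluster i-epenthesis): /p/ and /d/ form a stop–stop cluster, so [i] is inserted between them. /d/ and /k/ form a stop–stop cluster, so [i] is inserted between them. /bapdahadkootihag/ → bapidahadikootihag.
Rule 3 (intervocalic h-deletion): /h/ occurs between vowels /a/ and /a/, so it deletes. /h/ occurs between vowels /i/ and /a/, so it deletes. /bapidahadikootihag/ → bapidaadikootiag.
Rule 4 (intervocalic spirantization): /p/ is a stop between vowels /a/ and /i/, so it spirantizes to the fricative [f]. /d/ is a stop between vowels /i/ and /a/, so it spirantizes to the fricative [z]. /d/ is a stop between vowels /a/ and /i/, so it spirantizes to the fricative [z]. /k/ is a stop between vowels /i/ and /o/, so it spirantizes to the fricative [x]. /t/ is a stop between vowels /o/ and /i/, so it spirantizes to the fricative [s]. /bapidaadikootiag/ → bafizaazixoosiag.
Rule 5 (final e-epenthesis): the form ends in the consonant /g/, so [e] is inserted word-finally. /bafizaazixoosiag/ → bafizaazixoosiage.

bafizaazixoosiage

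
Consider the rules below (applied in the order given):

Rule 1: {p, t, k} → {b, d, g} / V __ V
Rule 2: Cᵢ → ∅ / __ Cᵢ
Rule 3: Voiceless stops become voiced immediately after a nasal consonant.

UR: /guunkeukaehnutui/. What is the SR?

Rule 1 (intervocalic voicing): /k/ is a voiceless stop between vowels /u/ and /a/, so it voices to [g]. /t/ is a voiceless stop between vowels /u/ and /u/, so it voices to [d]. /guunkeukaehnutui/ → guunkeugaehnudui.
Rule 2 (degemination): no segment meets the environment; /guunkeugaehnudui/ is unchanged.
Rule 3 (post-nasal voicing): /k/ is a voiceless stop immediately after the nasal /n/, so it voices to [g]. /guunkeugaehnudui/ → guungeugaehnudui.

guungeugaehnudui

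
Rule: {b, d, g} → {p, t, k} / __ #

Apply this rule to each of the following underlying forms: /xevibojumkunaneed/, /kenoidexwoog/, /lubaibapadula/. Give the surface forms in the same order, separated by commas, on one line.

xevibojumkunaneet, kenoidexwook, lubaibapadula

/xevibojumkunaneed/: /d/ is a voiced stop in word-final position, so it devoices to [t]. → [xevibojumkunaneet].
/kenoidexwoog/: /g/ is a voiced stop in word-final position, so it devoices to [k]. → [kenoidexwook].
/lubaibapadula/: the rule's environment is not met; surfaces unchanged as [lubaibapadula].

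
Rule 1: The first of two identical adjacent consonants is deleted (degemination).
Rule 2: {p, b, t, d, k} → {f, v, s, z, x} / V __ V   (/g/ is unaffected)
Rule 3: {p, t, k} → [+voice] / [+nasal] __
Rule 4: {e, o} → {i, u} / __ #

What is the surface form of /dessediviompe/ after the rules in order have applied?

deseziviombi

Rule 1 (degemination): /ss/ is a geminate; the first /s/ deletes. /dessediviompe/ → desediviompe.
Rule 2 (intervocalic spirantization): /d/ is a stop between vowels /e/ and /i/, so it spirantizes to the fricative [z]. /desediviompe/ → deseziviompe.
Rule 3 (post-nasal voicing): /p/ is a voiceless stop immediately after the nasal /m/, so it voices to [b]. /deseziviompe/ → deseziviombe.
Rule 4 (final vowel raising): /e/ is a mid vowel in word-final position, so it raises to [i]. /deseziviombe/ → deseziviombi.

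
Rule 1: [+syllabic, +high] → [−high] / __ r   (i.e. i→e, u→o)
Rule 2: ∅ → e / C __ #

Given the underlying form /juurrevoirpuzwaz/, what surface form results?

juorrevoerpuzwaze

Rule 1 (pre-rhotic lowering): /u/ is a high vowel immediately before /r/, so it lowers to [o]. /i/ is a high vowel immediately before /r/, so it lowers to [e]. /juurrevoirpuzwaz/ → juorrevoerpuzwaz.
Rule 2 (final e-epenthesis): the form ends in the consonant /z/, so [e] is inserted word-finally. /juorrevoerpuzwaz/ → juorrevoerpuzwaze.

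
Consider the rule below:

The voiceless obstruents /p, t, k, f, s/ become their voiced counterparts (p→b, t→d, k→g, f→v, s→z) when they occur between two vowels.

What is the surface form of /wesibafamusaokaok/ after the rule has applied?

wezibavamuzaogaok

Scanning /wesibafamusaokaok/: /s/ is a voiceless obstruent between vowels /e/ and /i/, so it voices to [z]; /f/ is a voiceless obstruent between vowels /a/ and /a/, so it voices to [v]; /s/ is a voiceless obstruent between vowels /u/ and /a/, so it voices to [z]; /k/ is a voiceless obstruent between vowels /o/ and /a/, so it voices to [g]; /k/ at position 17 is not in the conditioning environment.
Result: [wezibavamuzaogaok].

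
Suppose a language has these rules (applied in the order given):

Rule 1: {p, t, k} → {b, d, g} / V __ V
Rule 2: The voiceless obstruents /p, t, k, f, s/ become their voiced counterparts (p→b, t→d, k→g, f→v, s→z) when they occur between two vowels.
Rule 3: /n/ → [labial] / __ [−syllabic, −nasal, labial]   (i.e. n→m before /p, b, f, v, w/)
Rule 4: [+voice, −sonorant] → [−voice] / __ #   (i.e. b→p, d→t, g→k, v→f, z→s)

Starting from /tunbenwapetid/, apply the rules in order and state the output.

Rule 1 (intervocalic voicing): /p/ is a voiceless stop between vowels /a/ and /e/, so it voices to [b]. /t/ is a voiceless stop between vowels /e/ and /i/, so it voices to [d]. /tunbenwapetid/ → tunbenwabedid.
Rule 2 (intervocalic voicing): no segment meets the environment; /tunbenwabedid/ is unchanged.
Rule 3 (nasal place assimilation): /n/ precedes the labial consonant /b/, so it assimilates in place to [m]. /n/ precedes the labial consonant /w/, so it assimilates in place to [m]. /tunbenwabedid/ → tumbemwabedid.
Rule 4 (final devoicing): /d/ is a voiced obstruent in word-final position, so it devoices to [t]. /tumbemwabedid/ → tumbemwabedit.

tumbemwabedit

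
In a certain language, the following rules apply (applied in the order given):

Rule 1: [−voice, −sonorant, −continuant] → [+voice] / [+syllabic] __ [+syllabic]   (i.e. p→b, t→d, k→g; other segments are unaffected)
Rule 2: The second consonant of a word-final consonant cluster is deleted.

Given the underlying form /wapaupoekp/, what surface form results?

Rule 1 (intervocalic voicing): /p/ is a voiceless stop between vowels /a/ and /a/, so it voices to [b]. /p/ is a voiceless stop between vowels /u/ and /o/, so it voices to [b]. /wapaupoekp/ → wabauboekp.
Rule 2 (final cluster simplification): /p/ is the second consonant of a word-final cluster /kp/, so it deletes. /wabauboekp/ → wabauboek.

wabauboek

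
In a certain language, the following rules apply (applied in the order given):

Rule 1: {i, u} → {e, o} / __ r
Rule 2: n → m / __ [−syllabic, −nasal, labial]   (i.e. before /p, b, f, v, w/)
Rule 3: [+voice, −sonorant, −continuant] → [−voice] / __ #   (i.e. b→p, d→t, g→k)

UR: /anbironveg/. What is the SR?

amberomvek

Rule 1 (pre-rhotic lowering): /i/ is a high vowel immediately before /r/, so it lowers to [e]. /anbironveg/ → anberonveg.
Rule 2 (nasal place assimilation): /n/ precedes the labial consonant /b/, so it assimilates in place to [m]. /n/ precedes the labial consonant /v/, so it assimilates in place to [m]. /anberonveg/ → amberomveg.
Rule 3 (final devoicing): /g/ is a voiced stop in word-final position, so it devoices to [k]. /amberomveg/ → amberomvek.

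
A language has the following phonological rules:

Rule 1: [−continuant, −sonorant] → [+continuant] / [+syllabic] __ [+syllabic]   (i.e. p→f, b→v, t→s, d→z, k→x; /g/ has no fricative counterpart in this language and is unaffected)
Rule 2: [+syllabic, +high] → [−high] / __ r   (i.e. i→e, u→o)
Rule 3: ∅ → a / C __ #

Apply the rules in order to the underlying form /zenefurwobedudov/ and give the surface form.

Rule 1 (intervocalic spirantization): /b/ is a stop between vowels /o/ and /e/, so it spirantizes to the fricative [v]. /d/ is a stop between vowels /e/ and /u/, so it spirantizes to the fricative [z]. /d/ is a stop between vowels /u/ and /o/, so it spirantizes to the fricative [z]. /zenefurwobedudov/ → zenefurwovezuzov.
Rule 2 (pre-rhotic lowering): /u/ is a high vowel immediately before /r/, so it lowers to [o]. /zenefurwovezuzov/ → zeneforwovezuzov.
Rule 3 (final a-epenthesis): the form ends in the consonant /v/, so [a] is inserted word-finally. /zeneforwovezuzov/ → zeneforwovezuzova.

zeneforwovezuzova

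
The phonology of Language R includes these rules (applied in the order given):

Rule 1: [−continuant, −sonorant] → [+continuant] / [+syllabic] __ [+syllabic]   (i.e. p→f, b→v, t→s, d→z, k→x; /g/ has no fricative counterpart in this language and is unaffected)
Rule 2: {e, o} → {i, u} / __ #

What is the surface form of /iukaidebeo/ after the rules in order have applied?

iuxaizeveu

Rule 1 (intervocalic spirantization): /k/ is a stop between vowels /u/ and /a/, so it spirantizes to the fricative [x]. /d/ is a stop between vowels /i/ and /e/, so it spirantizes to the fricative [z]. /b/ is a stop between vowels /e/ and /e/, so it spirantizes to the fricative [v]. /iukaidebeo/ → iuxaizeveo.
Rule 2 (final vowel raising): /o/ is a mid vowel in word-final position, so it raises to [u]. /iuxaizeveo/ → iuxaizeveu.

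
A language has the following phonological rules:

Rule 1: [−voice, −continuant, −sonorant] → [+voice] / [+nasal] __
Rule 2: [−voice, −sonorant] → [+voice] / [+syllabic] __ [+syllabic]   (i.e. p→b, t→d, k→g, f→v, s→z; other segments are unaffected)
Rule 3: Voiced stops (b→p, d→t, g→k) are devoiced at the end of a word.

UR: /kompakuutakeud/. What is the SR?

kombaguudageut

Rule 1 (post-nasal voicing): /p/ is a voiceless stop immediately after the nasal /m/, so it voices to [b]. /kompakuutakeud/ → kombakuutakeud.
Rule 2 (intervocalic voicing): /k/ is a voiceless obstruent between vowels /a/ and /u/, so it voices to [g]. /t/ is a voiceless obstruent between vowels /u/ and /a/, so it voices to [d]. /k/ is a voiceless obstruent between vowels /a/ and /e/, so it voices to [g]. /kombakuutakeud/ → kombaguudageud.
Rule 3 (final devoicing): /d/ is a voiced stop in word-final position, so it devoices to [t]. /kombaguudageud/ → kombaguudageut.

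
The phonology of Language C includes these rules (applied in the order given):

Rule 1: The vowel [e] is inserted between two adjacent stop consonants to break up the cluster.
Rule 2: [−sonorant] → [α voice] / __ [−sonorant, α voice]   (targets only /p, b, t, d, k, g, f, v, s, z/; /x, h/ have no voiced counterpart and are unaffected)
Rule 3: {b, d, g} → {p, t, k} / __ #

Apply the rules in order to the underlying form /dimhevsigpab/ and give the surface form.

Rule 1 (stop-cluster e-epenthesis): /g/ and /p/ form a stop–stop cluster, so [e] is inserted between them. /dimhevsigpab/ → dimhevsigepab.
Rule 2 (regressive voicing assimilation): /v/ precedes the voiceless obstruent /s/, so it devoices to [f] by assimilation. /dimhevsigepab/ → dimhefsigepab.
Rule 3 (final devoicing): /b/ is a voiced stop in word-final position, so it devoices to [p]. /dimhefsigepab/ → dimhefsigepap.

dimhefsigepap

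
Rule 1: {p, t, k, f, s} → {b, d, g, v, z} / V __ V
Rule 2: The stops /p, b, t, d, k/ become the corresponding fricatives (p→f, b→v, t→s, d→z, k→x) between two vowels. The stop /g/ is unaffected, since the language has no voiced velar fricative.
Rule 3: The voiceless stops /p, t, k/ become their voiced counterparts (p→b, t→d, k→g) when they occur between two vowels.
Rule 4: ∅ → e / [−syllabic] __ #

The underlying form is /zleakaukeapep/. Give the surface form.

zleagaugeavepe

Rule 1 (intervocalic voicing): /k/ is a voiceless obstruent between vowels /a/ and /a/, so it voices to [g]. /k/ is a voiceless obstruent between vowels /u/ and /e/, so it voices to [g]. /p/ is a voiceless obstruent between vowels /a/ and /e/, so it voices to [b]. /zleakaukeapep/ → zleagaugeabep.
Rule 2 (intervocalic spirantization): /b/ is a stop between vowels /a/ and /e/, so it spirantizes to the fricative [v]. /zleagaugeabep/ → zleagaugeavep.
Rule 3 (intervocalic voicing): no segment meets the environment; /zleagaugeavep/ is unchanged.
Rule 4 (final e-epenthesis): the form ends in the consonant /p/, so [e] is inserted word-finally. /zleagaugeavep/ → zleagaugeavepe.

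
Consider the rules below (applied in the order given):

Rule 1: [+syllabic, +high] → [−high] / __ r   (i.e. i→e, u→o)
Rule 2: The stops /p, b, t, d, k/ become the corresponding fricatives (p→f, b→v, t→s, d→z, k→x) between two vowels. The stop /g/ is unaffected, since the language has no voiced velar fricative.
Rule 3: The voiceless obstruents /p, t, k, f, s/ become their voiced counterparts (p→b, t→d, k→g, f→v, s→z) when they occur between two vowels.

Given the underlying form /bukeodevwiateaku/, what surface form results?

Rule 1 (pre-rhotic lowering): no segment meets the environment; /bukeodevwiateaku/ is unchanged.
Rule 2 (intervocalic spirantization): /k/ is a stop between vowels /u/ and /e/, so it spirantizes to the fricative [x]. /d/ is a stop between vowels /o/ and /e/, so it spirantizes to the fricative [z]. /t/ is a stop between vowels /a/ and /e/, so it spirantizes to the fricative [s]. /k/ is a stop between vowels /a/ and /u/, so it spirantizes to the fricative [x]. /bukeodevwiateaku/ → buxeozevwiaseaxu.
Rule 3 (intervocalic voicing): /s/ is a voiceless obstruent between vowels /a/ and /e/, so it voices to [z]. /buxeozevwiaseaxu/ → buxeozevwiazeaxu.

buxeozevwiazeaxu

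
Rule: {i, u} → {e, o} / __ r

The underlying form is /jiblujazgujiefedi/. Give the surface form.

No segment of /jiblujazgujiefedi/ meets the structural description of the rule, so the form surfaces unchanged.

jiblujazgujiefedi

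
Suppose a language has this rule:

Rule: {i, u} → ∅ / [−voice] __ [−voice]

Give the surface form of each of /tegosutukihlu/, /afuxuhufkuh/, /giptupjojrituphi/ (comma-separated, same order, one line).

/tegosutukihlu/: /u/ is a high vowel flanked by voiceless consonants /s/ and /t/, so it deletes. /u/ is a high vowel flanked by voiceless consonants /t/ and /k/, so it deletes. /i/ is a high vowel flanked by voiceless consonants /k/ and /h/, so it deletes. → [tegostkhlu].
/afuxuhufkuh/: /u/ is a high vowel flanked by voiceless consonants /f/ and /x/, so it deletes. /u/ is a high vowel flanked by voiceless consonants /x/ and /h/, so it deletes. /u/ is a high vowel flanked by voiceless consonants /h/ and /f/, so it deletes. /u/ is a high vowel flanked by voiceless consonants /k/ and /h/, so it deletes. → [afxhfkh].
/giptupjojrituphi/: /u/ is a high vowel flanked by voiceless consonants /t/ and /p/, so it deletes. /u/ is a high vowel flanked by voiceless consonants /t/ and /p/, so it deletes. → [giptpjojritphi].

tegostkhlu, afxhfkh, giptpjojritphi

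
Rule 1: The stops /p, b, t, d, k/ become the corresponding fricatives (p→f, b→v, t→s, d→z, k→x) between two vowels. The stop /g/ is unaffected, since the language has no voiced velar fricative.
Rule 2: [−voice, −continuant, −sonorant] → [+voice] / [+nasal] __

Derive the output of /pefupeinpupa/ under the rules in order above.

Rule 1 (intervocalic spirantization): /p/ is a stop between vowels /u/ and /e/, so it spirantizes to the fricative [f]. /p/ is a stop between vowels /u/ and /a/, so it spirantizes to the fricative [f]. /pefupeinpupa/ → pefufeinpufa.
Rule 2 (post-nasal voicing): /p/ is a voiceless stop immediately after the nasal /n/, so it voices to [b]. /pefufeinpufa/ → pefufeinbufa.

pefufeinbufa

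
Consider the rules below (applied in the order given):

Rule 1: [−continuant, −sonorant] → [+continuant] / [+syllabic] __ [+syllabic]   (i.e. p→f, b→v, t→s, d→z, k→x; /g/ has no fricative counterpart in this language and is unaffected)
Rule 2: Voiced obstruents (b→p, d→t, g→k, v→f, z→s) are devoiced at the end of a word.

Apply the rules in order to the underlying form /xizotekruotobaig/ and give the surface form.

Rule 1 (intervocalic spirantization): /t/ is a stop between vowels /o/ and /e/, so it spirantizes to the fricative [s]. /t/ is a stop between vowels /o/ and /o/, so it spirantizes to the fricative [s]. /b/ is a stop between vowels /o/ and /a/, so it spirantizes to the fricative [v]. /xizotekruotobaig/ → xizosekruosovaig.
Rule 2 (final devoicing): /g/ is a voiced obstruent in word-final position, so it devoices to [k]. /xizosekruosovaig/ → xizosekruosovaik.

xizosekruosovaik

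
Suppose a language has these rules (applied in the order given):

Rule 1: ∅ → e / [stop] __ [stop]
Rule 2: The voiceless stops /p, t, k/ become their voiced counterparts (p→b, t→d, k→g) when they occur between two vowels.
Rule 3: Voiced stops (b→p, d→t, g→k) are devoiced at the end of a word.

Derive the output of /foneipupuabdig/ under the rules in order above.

foneibubuabedik

Rule 1 (stop-cluster e-epenthesis): /b/ and /d/ form a stop–stop cluster, so [e] is inserted between them. /foneipupuabdig/ → foneipupuabedig.
Rule 2 (intervocalic voicing): /p/ is a voiceless stop between vowels /i/ and /u/, so it voices to [b]. /p/ is a voiceless stop between vowels /u/ and /u/, so it voices to [b]. /foneipupuabedig/ → foneibubuabedig.
Rule 3 (final devoicing): /g/ is a voiced stop in word-final position, so it devoices to [k]. /foneibubuabedig/ → foneibubuabedik.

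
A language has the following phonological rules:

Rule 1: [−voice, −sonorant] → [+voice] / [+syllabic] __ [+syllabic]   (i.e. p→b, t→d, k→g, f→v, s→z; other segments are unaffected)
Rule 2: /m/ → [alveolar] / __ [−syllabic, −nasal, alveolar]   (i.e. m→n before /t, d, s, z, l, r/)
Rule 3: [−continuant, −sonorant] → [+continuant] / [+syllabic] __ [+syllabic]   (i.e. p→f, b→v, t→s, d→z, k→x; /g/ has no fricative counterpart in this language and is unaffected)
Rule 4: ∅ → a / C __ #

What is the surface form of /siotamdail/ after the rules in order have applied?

Rule 1 (intervocalic voicing): /t/ is a voiceless obstruent between vowels /o/ and /a/, so it voices to [d]. /siotamdail/ → siodamdail.
Rule 2 (nasal place assimilation): /m/ precedes the alveolar consonant /d/, so it assimilates in place to [n]. /siodamdail/ → siodandail.
Rule 3 (intervocalic spirantization): /d/ is a stop between vowels /o/ and /a/, so it spirantizes to the fricative [z]. /siodandail/ → siozandail.
Rule 4 (final a-epenthesis): the form ends in the consonant /l/, so [a] is inserted word-finally. /siozandail/ → siozandaila.

siozandaila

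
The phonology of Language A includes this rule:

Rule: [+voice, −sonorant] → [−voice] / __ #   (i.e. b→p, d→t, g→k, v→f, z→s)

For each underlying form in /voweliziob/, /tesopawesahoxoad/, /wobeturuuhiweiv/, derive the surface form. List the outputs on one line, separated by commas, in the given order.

/voweliziob/: /b/ is a voiced obstruent in word-final position, so it devoices to [p]. → [voweliziop].
/tesopawesahoxoad/: /d/ is a voiced obstruent in word-final position, so it devoices to [t]. → [tesopawesahoxoat].
/wobeturuuhiweiv/: /v/ is a voiced obstruent in word-final position, so it devoices to [f]. → [wobeturuuhiweif].

voweliziop, tesopawesahoxoat, wobeturuuhiweif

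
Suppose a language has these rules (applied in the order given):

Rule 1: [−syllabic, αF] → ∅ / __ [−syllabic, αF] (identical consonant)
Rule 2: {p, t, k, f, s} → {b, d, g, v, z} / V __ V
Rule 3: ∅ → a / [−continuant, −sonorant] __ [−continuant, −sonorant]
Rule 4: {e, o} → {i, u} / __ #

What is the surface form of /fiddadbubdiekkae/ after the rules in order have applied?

Rule 1 (degemination): /dd/ is a geminate; the first /d/ deletes. /kk/ is a geminate; the first /k/ deletes. /fiddadbubdiekkae/ → fidadbubdiekae.
Rule 2 (intervocalic voicing): /k/ is a voiceless obstruent between vowels /e/ and /a/, so it voices to [g]. /fidadbubdiekae/ → fidadbubdiegae.
Rule 3 (stop-cluster a-epenthesis): /d/ and /b/ form a stop–stop cluster, so [a] is inserted between them. /b/ and /d/ form a stop–stop cluster, so [a] is inserted between them. /fidadbubdiegae/ → fidadabubadiegae.
Rule 4 (final vowel raising): /e/ is a mid vowel in word-final position, so it raises to [i]. /fidadabubadiegae/ → fidadabubadiegai.

fidadabubadiegai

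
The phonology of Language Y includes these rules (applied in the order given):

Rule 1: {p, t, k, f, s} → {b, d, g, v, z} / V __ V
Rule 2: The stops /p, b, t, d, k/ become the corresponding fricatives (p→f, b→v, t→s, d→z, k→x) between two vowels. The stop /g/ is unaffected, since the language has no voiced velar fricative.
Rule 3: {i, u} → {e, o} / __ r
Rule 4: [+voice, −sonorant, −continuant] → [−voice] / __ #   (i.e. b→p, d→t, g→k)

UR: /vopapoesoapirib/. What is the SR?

vovavoezoaverip

Rule 1 (intervocalic voicing): /p/ is a voiceless obstruent between vowels /o/ and /a/, so it voices to [b]. /p/ is a voiceless obstruent between vowels /a/ and /o/, so it voices to [b]. /s/ is a voiceless obstruent between vowels /e/ and /o/, so it voices to [z]. /p/ is a voiceless obstruent between vowels /a/ and /i/, so it voices to [b]. /vopapoesoapirib/ → vobaboezoabirib.
Rule 2 (intervocalic spirantization): /b/ is a stop between vowels /o/ and /a/, so it spirantizes to the fricative [v]. /b/ is a stop between vowels /a/ and /o/, so it spirantizes to the fricative [v]. /b/ is a stop between vowels /a/ and /i/, so it spirantizes to the fricative [v]. /vobaboezoabirib/ → vovavoezoavirib.
Rule 3 (pre-rhotic lowering): /i/ is a high vowel immediately before /r/, so it lowers to [e]. /vovavoezoavirib/ → vovavoezoaverib.
Rule 4 (final devoicing): /b/ is a voiced stop in word-final position, so it devoices to [p]. /vovavoezoaverib/ → vovavoezoaverip.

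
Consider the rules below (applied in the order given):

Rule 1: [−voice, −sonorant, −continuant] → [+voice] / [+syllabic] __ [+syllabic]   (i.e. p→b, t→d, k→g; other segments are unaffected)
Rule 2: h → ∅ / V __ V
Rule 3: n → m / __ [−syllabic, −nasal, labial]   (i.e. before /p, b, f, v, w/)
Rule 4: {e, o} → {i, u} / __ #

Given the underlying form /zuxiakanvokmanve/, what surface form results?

Rule 1 (intervocalic voicing): /k/ is a voiceless stop between vowels /a/ and /a/, so it voices to [g]. /zuxiakanvokmanve/ → zuxiaganvokmanve.
Rule 2 (intervocalic h-deletion): no segment meets the environment; /zuxiaganvokmanve/ is unchanged.
Rule 3 (nasal place assimilation): /n/ precedes the labial consonant /v/, so it assimilates in place to [m]. /n/ precedes the labial consonant /v/, so it assimilates in place to [m]. /zuxiaganvokmanve/ → zuxiagamvokmamve.
Rule 4 (final vowel raising): /e/ is a mid vowel in word-final position, so it raises to [i]. /zuxiagamvokmamve/ → zuxiagamvokmamvi.

zuxiagamvokmamvi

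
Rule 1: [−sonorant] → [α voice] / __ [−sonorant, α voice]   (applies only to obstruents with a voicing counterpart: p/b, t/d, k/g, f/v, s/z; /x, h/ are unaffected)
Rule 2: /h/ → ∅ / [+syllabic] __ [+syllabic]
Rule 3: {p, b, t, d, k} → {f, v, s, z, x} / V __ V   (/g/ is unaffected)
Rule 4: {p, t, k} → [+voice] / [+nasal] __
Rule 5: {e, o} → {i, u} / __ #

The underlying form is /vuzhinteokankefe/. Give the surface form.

Rule 1 (regressive voicing assimilation): /z/ precedes the voiceless obstruent /h/, so it devoices to [s] by assimilation. /vuzhinteokankefe/ → vushinteokankefe.
Rule 2 (intervocalic h-deletion): no segment meets the environment; /vushinteokankefe/ is unchanged.
Rule 3 (intervocalic spirantization): /k/ is a stop between vowels /o/ and /a/, so it spirantizes to the fricative [x]. /vushinteokankefe/ → vushinteoxankefe.
Rule 4 (post-nasal voicing): /t/ is a voiceless stop immediately after the nasal /n/, so it voices to [d]. /k/ is a voiceless stop immediately after the nasal /n/, so it voices to [g]. /vushinteoxankefe/ → vushindeoxangefe.
Rule 5 (final vowel raising): /e/ is a mid vowel in word-final position, so it raises to [i]. /vushindeoxangefe/ → vushindeoxangefi.

vushindeoxangefi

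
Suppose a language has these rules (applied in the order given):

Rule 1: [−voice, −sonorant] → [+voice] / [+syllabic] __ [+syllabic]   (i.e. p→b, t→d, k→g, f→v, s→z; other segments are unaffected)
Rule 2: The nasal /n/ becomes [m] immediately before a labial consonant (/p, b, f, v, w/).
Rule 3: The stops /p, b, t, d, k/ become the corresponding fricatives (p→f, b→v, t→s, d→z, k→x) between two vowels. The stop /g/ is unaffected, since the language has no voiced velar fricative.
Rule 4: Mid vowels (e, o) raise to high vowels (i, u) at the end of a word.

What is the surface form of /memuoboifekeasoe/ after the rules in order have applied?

memuovoivegeazoi

Rule 1 (intervocalic voicing): /f/ is a voiceless obstruent between vowels /i/ and /e/, so it voices to [v]. /k/ is a voiceless obstruent between vowels /e/ and /e/, so it voices to [g]. /s/ is a voiceless obstruent between vowels /a/ and /o/, so it voices to [z]. /memuoboifekeasoe/ → memuoboivegeazoe.
Rule 2 (nasal place assimilation): no segment meets the environment; /memuoboivegeazoe/ is unchanged.
Rule 3 (intervocalic spirantization): /b/ is a stop between vowels /o/ and /o/, so it spirantizes to the fricative [v]. /memuoboivegeazoe/ → memuovoivegeazoe.
Rule 4 (final vowel raising): /e/ is a mid vowel in word-final position, so it raises to [i]. /memuovoivegeazoe/ → memuovoivegeazoi.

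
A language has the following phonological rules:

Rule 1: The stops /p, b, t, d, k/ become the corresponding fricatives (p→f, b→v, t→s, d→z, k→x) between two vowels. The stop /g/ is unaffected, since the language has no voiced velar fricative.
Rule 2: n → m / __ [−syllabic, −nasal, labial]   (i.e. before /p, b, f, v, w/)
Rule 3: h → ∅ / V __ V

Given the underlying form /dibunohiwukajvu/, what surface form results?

Rule 1 (intervocalic spirantization): /b/ is a stop between vowels /i/ and /u/, so it spirantizes to the fricative [v]. /k/ is a stop between vowels /u/ and /a/, so it spirantizes to the fricative [x]. /dibunohiwukajvu/ → divunohiwuxajvu.
Rule 2 (nasal place assimilation): no segment meets the environment; /divunohiwuxajvu/ is unchanged.
Rule 3 (intervocalic h-deletion): /h/ occurs between vowels /o/ and /i/, so it deletes. /divunohiwuxajvu/ → divunoiwuxajvu.

divunoiwuxajvu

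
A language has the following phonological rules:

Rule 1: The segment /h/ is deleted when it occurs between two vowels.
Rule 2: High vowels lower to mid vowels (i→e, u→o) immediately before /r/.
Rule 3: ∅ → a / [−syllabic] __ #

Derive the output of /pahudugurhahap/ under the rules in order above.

Rule 1 (intervocalic h-deletion): /h/ occurs between vowels /a/ and /u/, so it deletes. /h/ occurs between vowels /a/ and /a/, so it deletes. /pahudugurhahap/ → paudugurhaap.
Rule 2 (pre-rhotic lowering): /u/ is a high vowel immediately before /r/, so it lowers to [o]. /paudugurhaap/ → paudugorhaap.
Rule 3 (final a-epenthesis): the form ends in the consonant /p/, so [a] is inserted word-finally. /paudugorhaap/ → paudugorhaapa.

paudugorhaapa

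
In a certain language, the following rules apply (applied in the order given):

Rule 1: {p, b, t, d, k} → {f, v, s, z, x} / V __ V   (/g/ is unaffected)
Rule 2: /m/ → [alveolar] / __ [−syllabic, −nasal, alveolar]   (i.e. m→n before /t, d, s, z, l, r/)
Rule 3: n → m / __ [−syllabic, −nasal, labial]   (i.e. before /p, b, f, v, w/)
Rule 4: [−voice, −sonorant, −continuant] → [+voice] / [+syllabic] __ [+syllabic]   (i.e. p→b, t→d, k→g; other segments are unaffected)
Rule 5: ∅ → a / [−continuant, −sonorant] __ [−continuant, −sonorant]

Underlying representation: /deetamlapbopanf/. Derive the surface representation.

Rule 1 (intervocalic spirantization): /t/ is a stop between vowels /e/ and /a/, so it spirantizes to the fricative [s]. /p/ is a stop between vowels /o/ and /a/, so it spirantizes to the fricative [f]. /deetamlapbopanf/ → deesamlapbofanf.
Rule 2 (nasal place assimilation): /m/ precedes the alveolar consonant /l/, so it assimilates in place to [n]. /deesamlapbofanf/ → deesanlapbofanf.
Rule 3 (nasal place assimilation): /n/ precedes the labial consonant /f/, so it assimilates in place to [m]. /deesanlapbofanf/ → deesanlapbofamf.
Rule 4 (intervocalic voicing): no segment meets the environment; /deesanlapbofamf/ is unchanged.
Rule 5 (stop-cluster a-epenthesis): /p/ and /b/ form a stop–stop cluster, so [a] is inserted between them. /deesanlapbofamf/ → deesanlapabofamf.

deesanlapabofamf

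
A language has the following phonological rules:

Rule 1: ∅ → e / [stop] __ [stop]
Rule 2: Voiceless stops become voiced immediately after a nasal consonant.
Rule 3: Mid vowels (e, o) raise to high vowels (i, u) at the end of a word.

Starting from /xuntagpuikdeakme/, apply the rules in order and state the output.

Rule 1 (stop-cluster e-epenthesis): /g/ and /p/ form a stop–stop cluster, so [e] is inserted between them. /k/ and /d/ form a stop–stop cluster, so [e] is inserted between them. /xuntagpuikdeakme/ → xuntagepuikedeakme.
Rule 2 (post-nasal voicing): /t/ is a voiceless stop immediately after the nasal /n/, so it voices to [d]. /xuntagepuikedeakme/ → xundagepuikedeakme.
Rule 3 (final vowel raising): /e/ is a mid vowel in word-final position, so it raises to [i]. /xundagepuikedeakme/ → xundagepuikedeakmi.

xundagepuikedeakmi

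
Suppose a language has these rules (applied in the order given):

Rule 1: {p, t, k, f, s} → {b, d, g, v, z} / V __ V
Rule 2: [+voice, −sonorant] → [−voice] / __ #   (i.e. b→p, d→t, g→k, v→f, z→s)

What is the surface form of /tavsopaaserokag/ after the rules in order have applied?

tavsobaazerogak

Rule 1 (intervocalic voicing): /p/ is a voiceless obstruent between vowels /o/ and /a/, so it voices to [b]. /s/ is a voiceless obstruent between vowels /a/ and /e/, so it voices to [z]. /k/ is a voiceless obstruent between vowels /o/ and /a/, so it voices to [g]. /tavsopaaserokag/ → tavsobaazerogag.
Rule 2 (final devoicing): /g/ is a voiced obstruent in word-final position, so it devoices to [k]. /tavsobaazerogag/ → tavsobaazerogak.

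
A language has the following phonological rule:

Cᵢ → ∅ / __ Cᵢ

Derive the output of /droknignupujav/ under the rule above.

No segment of /droknignupujav/ meets the structural description of the rule, so the form surfaces unchanged.

droknignupujav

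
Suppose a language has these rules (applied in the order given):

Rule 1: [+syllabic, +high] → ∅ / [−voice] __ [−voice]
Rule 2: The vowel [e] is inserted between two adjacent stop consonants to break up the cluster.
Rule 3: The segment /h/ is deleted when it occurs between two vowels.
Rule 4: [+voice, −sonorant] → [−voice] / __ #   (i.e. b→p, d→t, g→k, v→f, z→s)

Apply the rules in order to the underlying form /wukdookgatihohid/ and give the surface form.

Rule 1 (high vowel syncope): /i/ is a high vowel flanked by voiceless consonants /t/ and /h/, so it deletes. /wukdookgatihohid/ → wukdookgathohid.
Rule 2 (stop-cluster e-epenthesis): /k/ and /d/ form a stop–stop cluster, so [e] is inserted between them. /k/ and /g/ form a stop–stop cluster, so [e] is inserted between them. /wukdookgathohid/ → wukedookegathohid.
Rule 3 (intervocalic h-deletion): /h/ occurs between vowels /o/ and /i/, so it deletes. /wukedookegathohid/ → wukedookegathoid.
Rule 4 (final devoicing): /d/ is a voiced obstruent in word-final position, so it devoices to [t]. /wukedookegathoid/ → wukedookegathoit.

wukedookegathoit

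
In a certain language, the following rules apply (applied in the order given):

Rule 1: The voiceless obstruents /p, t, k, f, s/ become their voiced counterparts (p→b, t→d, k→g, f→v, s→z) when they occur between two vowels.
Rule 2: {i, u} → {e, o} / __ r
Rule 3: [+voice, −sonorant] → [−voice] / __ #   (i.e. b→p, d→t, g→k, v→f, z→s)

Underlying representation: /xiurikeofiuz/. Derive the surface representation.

xiorigeovius

Rule 1 (intervocalic voicing): /k/ is a voiceless obstruent between vowels /i/ and /e/, so it voices to [g]. /f/ is a voiceless obstruent between vowels /o/ and /i/, so it voices to [v]. /xiurikeofiuz/ → xiurigeoviuz.
Rule 2 (pre-rhotic lowering): /u/ is a high vowel immediately before /r/, so it lowers to [o]. /xiurigeoviuz/ → xiorigeoviuz.
Rule 3 (final devoicing): /z/ is a voiced obstruent in word-final position, so it devoices to [s]. /xiorigeoviuz/ → xiorigeovius.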